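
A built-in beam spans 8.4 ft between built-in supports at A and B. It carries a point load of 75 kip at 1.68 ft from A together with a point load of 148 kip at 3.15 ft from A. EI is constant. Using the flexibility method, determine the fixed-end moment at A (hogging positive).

Take the two fixed-end moments M_A, M_B as redundants; the released structure is the simple span AB.
On the primary (simply-supported) span, the end slopes from the loading are:
  at A: point load 75 at a = 1.68: Pab(L + b)/(6LEI) = 254/EI
  at B: point load 75 at a = 1.68: Pab(L + a)/(6LEI) = 169.3/EI
  at A: point load 148 at a = 3.15: Pab(L + b)/(6LEI) = 662.9/EI
  at B: point load 148 at a = 3.15: Pab(L + a)/(6LEI) = 560.9/EI
  θ_A0 = 916.9/EI,  θ_B0 = 730.2/EI
Flexibility coefficients: a unit moment at one end gives L/(3EI) there and L/(6EI) at the far end, so f₁₁ = f₂₂ = 2.8/EI and f₁₂ = f₂₁ = 1.4/EI.
Compatibility — zero rotation at each built-in end:
  2.8 M_A + 1.4 M_B = 916.9
  1.4 M_A + 2.8 M_B = 730.2
Solving the pair gives M_A = 262.7 kip·ft and M_B = 129.4 kip·ft (hogging).

M_A = 262.7 kip·ft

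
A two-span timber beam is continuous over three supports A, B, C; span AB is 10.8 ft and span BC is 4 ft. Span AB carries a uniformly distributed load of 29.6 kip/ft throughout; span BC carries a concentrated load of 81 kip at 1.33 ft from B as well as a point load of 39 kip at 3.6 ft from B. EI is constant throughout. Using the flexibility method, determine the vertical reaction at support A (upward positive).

R_A = 129 kip

Release continuity at B by inserting a hinge; the redundant is the internal moment M_B. The primary structure is two simply-supported spans AB and BC.
Rotations at B on the released spans (each span's end-slope, ×1/EI):
  span AB: UDL 29.6: wL³/(24EI) = 1554/EI
  span BC: point load 81 at a = 1.33: Pab(L + b)/(6LEI) = 79.94/EI
  span BC: point load 39 at a = 3.6: Pab(L + b)/(6LEI) = 10.3/EI
  relative rotation θ_0 = (1554 + 90.24)/EI = 1644/EI
A unit hogging moment at B produces rotation L₁/(3EI) + L₂/(3EI) = 4.933/EI.
Compatibility: M_B·(L₁+L₂)/(3EI) = θ_0, giving M_B = 333.2 kip·ft (hogging).
Span AB, ΣM about A with M_B applied at B: R_B^{AB}·10.8 = 1726 + 333.2, so R_B^{AB} = 190.7 kip and R_A = 319.7 − 190.7 = 129 kip.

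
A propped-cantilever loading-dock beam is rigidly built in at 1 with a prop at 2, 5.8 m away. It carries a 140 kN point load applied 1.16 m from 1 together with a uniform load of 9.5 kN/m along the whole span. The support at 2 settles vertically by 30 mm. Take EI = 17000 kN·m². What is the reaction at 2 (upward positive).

Choose R_2 as the redundant. The primary structure is the cantilever fixed at 1.
Primary-structure tip deflection at 2 by superposition:
  point load 140 at a = 1.16: Pa²(3L − a)/(6EI) = 509.9/EI
  UDL 9.5: wL⁴/(8EI) = 1344/EI
  δ_0 = 1854/EI
Tip deflection under a unit load at 2: L³/(3EI) = 65.04/EI.
With EI = 17000 kN·m²: δ_0 = 0.10904 m and δ_{22} = 0.003826 m/kN.
Compatibility — the beam at 2 must follow the support down by 0.03 m: δ_0 − R_2·δ_{22} = 0.03, so R_2 = (0.10904 − 0.03)/0.003826 = 20.66 kN.

R_2 = 20.66 kN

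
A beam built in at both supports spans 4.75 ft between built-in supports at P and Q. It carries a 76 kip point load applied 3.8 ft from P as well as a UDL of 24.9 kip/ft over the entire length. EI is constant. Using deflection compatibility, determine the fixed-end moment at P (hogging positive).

Release both end moments; the primary structure is a simply-supported span PQ with redundants M_P and M_Q.
End rotations of the released simple span under the applied load (×1/EI):
  at P: point load 76 at a = 3.8: Pab(L + b)/(6LEI) = 54.87/EI
  at Q: point load 76 at a = 3.8: Pab(L + a)/(6LEI) = 82.31/EI
  at P: UDL 24.9: wL³/(24EI) = 111.2/EI
  at Q: UDL 24.9: wL³/(24EI) = 111.2/EI
  θ_P0 = 166.1/EI,  θ_Q0 = 193.5/EI
Flexibility coefficients: a unit moment at one end gives L/(3EI) there and L/(6EI) at the far end, so f₁₁ = f₂₂ = 1.583/EI and f₁₂ = f₂₁ = 0.7917/EI.
Compatibility — zero rotation at each built-in end:
  1.583 M_P + 0.7917 M_Q = 166.1
  0.7917 M_P + 1.583 M_Q = 193.5
Solving the pair gives M_P = 58.37 kip·ft and M_Q = 93.03 kip·ft (hogging).

M_P = 58.37 kip·ft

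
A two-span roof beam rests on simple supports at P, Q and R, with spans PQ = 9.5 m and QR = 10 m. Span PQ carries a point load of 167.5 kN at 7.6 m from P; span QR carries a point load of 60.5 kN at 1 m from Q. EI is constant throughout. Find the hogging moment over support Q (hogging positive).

Insert a hinge at Q; M_Q is the redundant, and each span becomes simply supported.
End slopes at the hinge Q, treating each span as simply supported:
  span PQ: point load 167.5 at a = 7.6: Pab(L + a)/(6LEI) = 725.6/EI
  span QR: point load 60.5 at a = 1: Pab(L + b)/(6LEI) = 172.4/EI
  relative rotation θ_0 = (725.6 + 172.4)/EI = 898/EI
A unit hogging moment at Q produces rotation L₁/(3EI) + L₂/(3EI) = 6.5/EI.
Compatibility: M_Q·(L₁+L₂)/(3EI) = θ_0, giving M_Q = 138.2 kN·m (hogging).

M_Q = 138.2 kN·m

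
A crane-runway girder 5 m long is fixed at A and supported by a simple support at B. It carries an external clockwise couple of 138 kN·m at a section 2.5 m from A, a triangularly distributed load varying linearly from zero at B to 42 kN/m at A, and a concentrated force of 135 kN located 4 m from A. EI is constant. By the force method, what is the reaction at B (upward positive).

R_B = 147.1 kN

Take the reaction at B as the redundant and release it; the primary structure is a cantilever fixed at A.
Primary-structure tip deflection at B by superposition:
  clockwise couple 138 at a = 2.5: M₀a(2L − a)/(2EI) = 1294/EI
  triangular load, peak 42 at the fixed end: w₀L⁴/(30EI) = 875/EI
  point load 135 at a = 4: Pa²(3L − a)/(6EI) = 3960/EI
  δ_0 = 6129/EI
Tip deflection under a unit load at B: L³/(3EI) = 41.67/EI.
The prop prevents deflection at B: R_B = δ_0/δ_{BB} = 6129/41.67 = 147.1 kN.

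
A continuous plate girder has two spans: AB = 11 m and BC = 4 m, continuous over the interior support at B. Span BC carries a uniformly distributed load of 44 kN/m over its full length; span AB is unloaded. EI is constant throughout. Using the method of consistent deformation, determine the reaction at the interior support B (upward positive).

Take M_B as the redundant. Released structure: two simple spans AB and BC with a hinge at B.
End slopes at the hinge B, treating each span as simply supported:
  span BC: UDL 44: wL³/(24EI) = 117.3/EI
  relative rotation θ_0 = (0 + 117.3)/EI = 117.3/EI
A unit hogging moment at B produces rotation L₁/(3EI) + L₂/(3EI) = 5/EI.
Slope continuity at B: θ_0 = M_B·5/EI, so M_B = 117.3/5 = 23.47 kN·m (hogging).
Span AB, ΣM about A with M_B applied at B: R_B^{AB}·11 = 0 + 23.47, so R_B^{AB} = 2.133 kN and R_A = 0 − 2.133 = -2.133 kN.
Span BC, ΣM about C: R_B^{BC}·4 = 352 + 23.47, so R_B^{BC} = 93.87 kN and R_C = 176 − 93.87 = 82.13 kN.
R_B = 2.133 + 93.87 = 96 kN.

R_B = 96 kN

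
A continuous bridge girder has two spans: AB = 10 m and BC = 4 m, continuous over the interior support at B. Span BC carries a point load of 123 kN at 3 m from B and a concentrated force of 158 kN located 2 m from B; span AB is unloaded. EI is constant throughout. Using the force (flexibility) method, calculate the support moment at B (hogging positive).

M_B = 50.33 kN·m

Take M_B as the redundant. Released structure: two simple spans AB and BC with a hinge at B.
Discontinuity in slope at B on the released structure — sum the simple-span end rotations:
  span BC: point load 123 at a = 3: Pab(L + b)/(6LEI) = 76.88/EI
  span BC: point load 158 at a = 2: Pab(L + b)/(6LEI) = 158/EI
  relative rotation θ_0 = (0 + 234.9)/EI = 234.9/EI
A unit hogging moment at B produces rotation L₁/(3EI) + L₂/(3EI) = 4.667/EI.
Compatibility: M_B·(L₁+L₂)/(3EI) = θ_0, giving M_B = 50.33 kN·m (hogging).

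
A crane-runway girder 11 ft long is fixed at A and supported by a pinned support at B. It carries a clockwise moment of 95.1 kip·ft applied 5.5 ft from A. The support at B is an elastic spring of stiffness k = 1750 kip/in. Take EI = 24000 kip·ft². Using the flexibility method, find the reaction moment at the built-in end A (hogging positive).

M_A = -11.61 kip·ft

Remove the prop at B; the released (primary) structure is a cantilever built in at A.
Deflection at B on the released cantilever, summing each load's contribution:
  clockwise couple 95.1 at a = 5.5: M₀a(2L − a)/(2EI) = 4315/EI
Flexibility coefficient — unit upward force at B: δ_{BB} = L³/(3EI) = 443.7/EI.
With EI = 24000 kip·ft²: δ_0 = 0.1798 ft and δ_{BB} = 0.018486 ft/kip.
Compatibility — the spring shortens by R_B/k under the reaction it provides: δ_0 − R_B·δ_{BB} = R_B/k. With 1/k = 1/(1750×12) ft/kip = 0.000048 ft/kip, R_B = δ_0 / (δ_{BB} + 1/k) = 0.1798 / (0.018486 + 0.000048) = 9.701 kip.
Moment equilibrium about A: M_A = Σ(load moments about A) − R_B·L = 95.1 − 9.701×11 = -11.61 kip·ft.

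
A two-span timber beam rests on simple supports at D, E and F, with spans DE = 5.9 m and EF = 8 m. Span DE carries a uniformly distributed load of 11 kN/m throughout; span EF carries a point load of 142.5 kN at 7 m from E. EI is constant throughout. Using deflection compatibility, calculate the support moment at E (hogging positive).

M_E = 60.68 kN·m

Insert a hinge at E; M_E is the redundant, and each span becomes simply supported.
Discontinuity in slope at E on the released structure — sum the simple-span end rotations:
  span DE: UDL 11: wL³/(24EI) = 94.13/EI
  span EF: point load 142.5 at a = 7: Pab(L + b)/(6LEI) = 187/EI
  relative rotation θ_0 = (94.13 + 187)/EI = 281.2/EI
A unit hogging moment at E produces rotation L₁/(3EI) + L₂/(3EI) = 4.633/EI.
Slope continuity at E: θ_0 = M_E·4.633/EI, so M_E = 281.2/4.633 = 60.68 kN·m (hogging).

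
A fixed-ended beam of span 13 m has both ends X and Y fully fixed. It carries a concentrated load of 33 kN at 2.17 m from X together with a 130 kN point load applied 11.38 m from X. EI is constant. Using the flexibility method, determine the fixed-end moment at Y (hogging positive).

M_Y = 171.3 kN·m

Take the two fixed-end moments M_X, M_Y as redundants; the released structure is the simple span XY.
End rotations of the released simple span under the applied load (×1/EI):
  at X: point load 33 at a = 2.17: Pab(L + b)/(6LEI) = 236.9/EI
  at Y: point load 33 at a = 2.17: Pab(L + a)/(6LEI) = 150.8/EI
  at X: point load 130 at a = 11.38: Pab(L + b)/(6LEI) = 449.2/EI
  at Y: point load 130 at a = 11.38: Pab(L + a)/(6LEI) = 749.1/EI
  θ_X0 = 686.2/EI,  θ_Y0 = 899.9/EI
Flexibility coefficients: a unit moment at one end gives L/(3EI) there and L/(6EI) at the far end, so f₁₁ = f₂₂ = 4.333/EI and f₁₂ = f₂₁ = 2.167/EI.
Compatibility — zero rotation at each built-in end:
  4.333 M_X + 2.167 M_Y = 686.2
  2.167 M_X + 4.333 M_Y = 899.9
Solving the pair gives M_X = 72.67 kN·m and M_Y = 171.3 kN·m (hogging).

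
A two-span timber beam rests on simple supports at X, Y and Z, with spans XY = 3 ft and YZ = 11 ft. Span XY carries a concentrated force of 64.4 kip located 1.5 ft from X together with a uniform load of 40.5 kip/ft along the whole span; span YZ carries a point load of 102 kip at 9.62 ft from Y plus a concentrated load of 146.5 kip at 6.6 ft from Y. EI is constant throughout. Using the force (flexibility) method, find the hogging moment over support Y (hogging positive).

Take M_Y as the redundant. Released structure: two simple spans XY and YZ with a hinge at Y.
Discontinuity in slope at Y on the released structure — sum the simple-span end rotations:
  span XY: point load 64.4 at a = 1.5: Pab(L + a)/(6LEI) = 36.23/EI
  span XY: UDL 40.5: wL³/(24EI) = 45.56/EI
  span YZ: point load 102 at a = 9.62: Pab(L + b)/(6LEI) = 254/EI
  span YZ: point load 146.5 at a = 6.6: Pab(L + b)/(6LEI) = 992.7/EI
  relative rotation θ_0 = (81.79 + 1247)/EI = 1328/EI
A unit hogging moment at Y produces rotation L₁/(3EI) + L₂/(3EI) = 4.667/EI.
Slope continuity at Y: θ_0 = M_Y·4.667/EI, so M_Y = 1328/4.667 = 284.7 kip·ft (hogging).

M_Y = 284.7 kip·ft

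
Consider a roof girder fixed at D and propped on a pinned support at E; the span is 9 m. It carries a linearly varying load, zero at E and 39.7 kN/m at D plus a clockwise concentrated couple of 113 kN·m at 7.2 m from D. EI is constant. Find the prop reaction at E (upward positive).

R_E = 53.81 kN

Release the roller at E. Primary structure: cantilever fixed at D.
Deflection at E on the released cantilever, summing each load's contribution:
  triangular load, peak 39.7 at the fixed end: w₀L⁴/(30EI) = 8682/EI
  clockwise couple 113 at a = 7.2: M₀a(2L − a)/(2EI) = 4393/EI
  δ_0 = 13076/EI
Flexibility coefficient — unit upward force at E: δ_{EE} = L³/(3EI) = 243/EI.
The prop prevents deflection at E: R_E = δ_0/δ_{EE} = 13076/243 = 53.81 kN.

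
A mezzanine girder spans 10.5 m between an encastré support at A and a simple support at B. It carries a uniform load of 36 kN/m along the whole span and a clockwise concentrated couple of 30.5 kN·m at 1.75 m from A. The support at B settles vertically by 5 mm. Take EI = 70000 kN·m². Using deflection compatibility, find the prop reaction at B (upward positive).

Release the roller at B. Primary structure: cantilever fixed at A.
Primary-structure tip deflection at B by superposition:
  UDL 36: wL⁴/(8EI) = 54698/EI
  clockwise couple 30.5 at a = 1.75: M₀a(2L − a)/(2EI) = 513.7/EI
  δ_0 = 55212/EI
Tip deflection under a unit load at B: L³/(3EI) = 385.9/EI.
With EI = 70000 kN·m²: δ_0 = 0.78874 m and δ_{BB} = 0.005513 m/kN.
Compatibility — the beam at B must follow the support down by 0.005 m: δ_0 − R_B·δ_{BB} = 0.005, so R_B = (0.78874 − 0.005)/0.005513 = 142.2 kN.

R_B = 142.2 kN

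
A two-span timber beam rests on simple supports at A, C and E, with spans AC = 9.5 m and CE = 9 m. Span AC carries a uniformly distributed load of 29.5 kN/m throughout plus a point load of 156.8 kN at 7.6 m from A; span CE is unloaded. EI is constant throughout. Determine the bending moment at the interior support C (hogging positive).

M_C = 281 kN·m

Take M_C as the redundant. Released structure: two simple spans AC and CE with a hinge at C.
Discontinuity in slope at C on the released structure — sum the simple-span end rotations:
  span AC: UDL 29.5: wL³/(24EI) = 1054/EI
  span AC: point load 156.8 at a = 7.6: Pab(L + a)/(6LEI) = 679.3/EI
  relative rotation θ_0 = (1733 + 0)/EI = 1733/EI
A unit hogging moment at C produces rotation L₁/(3EI) + L₂/(3EI) = 6.167/EI.
Slope continuity at C: θ_0 = M_C·6.167/EI, so M_C = 1733/6.167 = 281 kN·m (hogging).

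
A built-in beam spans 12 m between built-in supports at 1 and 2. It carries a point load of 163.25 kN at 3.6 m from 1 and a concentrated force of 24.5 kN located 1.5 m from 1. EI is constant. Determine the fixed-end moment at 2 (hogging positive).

Release both end moments; the primary structure is a simply-supported span 12 with redundants M_1 and M_2.
End rotations of the released simple span under the applied load (×1/EI):
  at 1: point load 163.25 at a = 3.6: Pab(L + b)/(6LEI) = 1399/EI
  at 2: point load 163.25 at a = 3.6: Pab(L + a)/(6LEI) = 1070/EI
  at 1: point load 24.5 at a = 1.5: Pab(L + b)/(6LEI) = 120.6/EI
  at 2: point load 24.5 at a = 1.5: Pab(L + a)/(6LEI) = 72.35/EI
  θ_10 = 1519/EI,  θ_20 = 1142/EI
Flexibility coefficients: a unit moment at one end gives L/(3EI) there and L/(6EI) at the far end, so f₁₁ = f₂₂ = 4/EI and f₁₂ = f₂₁ = 2/EI.
Compatibility — zero rotation at each built-in end:
  4 M_1 + 2 M_2 = 1519
  2 M_1 + 4 M_2 = 1142
Solving the pair gives M_1 = 316.1 kN·m and M_2 = 127.4 kN·m (hogging).

M_2 = 127.4 kN·m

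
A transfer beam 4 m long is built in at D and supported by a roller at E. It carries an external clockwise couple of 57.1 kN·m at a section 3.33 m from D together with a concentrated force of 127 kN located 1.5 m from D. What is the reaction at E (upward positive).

R_E = 44.25 kN

Release the roller at E. Primary structure: cantilever fixed at D.
Free-end deflection of the primary structure under the applied loading (downward +):
  clockwise couple 57.1 at a = 3.33: M₀a(2L − a)/(2EI) = 444/EI
  point load 127 at a = 1.5: Pa²(3L − a)/(6EI) = 500.1/EI
  δ_0 = 944/EI
Tip deflection under a unit load at E: L³/(3EI) = 21.33/EI.
Compatibility at E: δ_0 − R_E·δ_{EE} = 0, so R_E = 944/21.33 = 44.25 kN.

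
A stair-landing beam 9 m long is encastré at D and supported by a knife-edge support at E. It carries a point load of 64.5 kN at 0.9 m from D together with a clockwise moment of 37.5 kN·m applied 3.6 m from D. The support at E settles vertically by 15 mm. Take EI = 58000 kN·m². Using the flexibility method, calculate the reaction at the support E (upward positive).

Choose R_E as the redundant. The primary structure is the cantilever fixed at D.
Free-end deflection of the primary structure under the applied loading (downward +):
  point load 64.5 at a = 0.9: Pa²(3L − a)/(6EI) = 227.3/EI
  clockwise couple 37.5 at a = 3.6: M₀a(2L − a)/(2EI) = 972/EI
  δ_0 = 1199/EI
Flexibility coefficient — unit upward force at E: δ_{EE} = L³/(3EI) = 243/EI.
With EI = 58000 kN·m²: δ_0 = 0.020677 m and δ_{EE} = 0.00419 m/kN.
Compatibility — the beam at E must follow the support down by 0.015 m: δ_0 − R_E·δ_{EE} = 0.015, so R_E = (0.020677 − 0.015)/0.00419 = 1.355 kN.

R_E = 1.355 kN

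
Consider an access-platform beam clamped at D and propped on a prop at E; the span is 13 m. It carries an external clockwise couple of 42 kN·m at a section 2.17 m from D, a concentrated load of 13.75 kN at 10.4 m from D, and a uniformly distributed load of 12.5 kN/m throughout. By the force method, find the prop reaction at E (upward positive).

R_E = 72.1 kN

Choose R_E as the redundant. The primary structure is the cantilever fixed at D.
Free-end deflection of the primary structure under the applied loading (downward +):
  clockwise couple 42 at a = 2.17: M₀a(2L − a)/(2EI) = 1086/EI
  point load 13.75 at a = 10.4: Pa²(3L − a)/(6EI) = 7089/EI
  UDL 12.5: wL⁴/(8EI) = 44627/EI
  δ_0 = 52801/EI
Flexibility coefficient — unit upward force at E: δ_{EE} = L³/(3EI) = 732.3/EI.
The prop prevents deflection at E: R_E = δ_0/δ_{EE} = 52801/732.3 = 72.1 kN.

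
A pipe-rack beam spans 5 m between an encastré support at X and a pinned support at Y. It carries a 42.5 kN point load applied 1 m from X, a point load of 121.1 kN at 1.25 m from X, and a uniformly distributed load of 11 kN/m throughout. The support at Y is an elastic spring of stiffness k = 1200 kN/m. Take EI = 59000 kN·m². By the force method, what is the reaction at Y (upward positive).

R_Y = 15.33 kN

Take the reaction at Y as the redundant and release it; the primary structure is a cantilever fixed at X.
Free-end deflection of the primary structure under the applied loading (downward +):
  point load 42.5 at a = 1: Pa²(3L − a)/(6EI) = 99.17/EI
  point load 121.1 at a = 1.25: Pa²(3L − a)/(6EI) = 433.6/EI
  UDL 11: wL⁴/(8EI) = 859.4/EI
  δ_0 = 1392/EI
Tip deflection under a unit load at Y: L³/(3EI) = 41.67/EI.
With EI = 59000 kN·m²: δ_0 = 0.023596 m and δ_{YY} = 0.000706 m/kN.
Compatibility — the spring shortens by R_Y/k under the reaction it provides: δ_0 − R_Y·δ_{YY} = R_Y/k. With 1/k = 0.000833 m/kN, R_Y = δ_0 / (δ_{YY} + 1/k) = 0.023596 / (0.000706 + 0.000833) = 15.33 kN.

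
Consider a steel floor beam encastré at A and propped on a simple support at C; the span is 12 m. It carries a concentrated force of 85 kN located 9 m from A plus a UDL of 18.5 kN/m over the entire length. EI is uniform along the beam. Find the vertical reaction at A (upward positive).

R_A = 170 kN

Release the roller at C. Primary structure: cantilever fixed at A.
Downward deflection at the released point C due to the loads:
  point load 85 at a = 9: Pa²(3L − a)/(6EI) = 30982/EI
  UDL 18.5: wL⁴/(8EI) = 47952/EI
  δ_0 = 78934/EI
Flexibility coefficient — unit upward force at C: δ_{CC} = L³/(3EI) = 576/EI.
Compatibility at C: δ_0 − R_C·δ_{CC} = 0, so R_C = 78934/576 = 137 kN.
Vertical equilibrium: R_A = ΣP − R_C = 307 − 137 = 170 kN.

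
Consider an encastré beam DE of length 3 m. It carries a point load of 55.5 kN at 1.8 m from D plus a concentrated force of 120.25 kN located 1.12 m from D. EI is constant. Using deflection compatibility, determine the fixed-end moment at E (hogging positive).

M_E = 55.49 kN·m

Release both end moments; the primary structure is a simply-supported span DE with redundants M_D and M_E.
Simple-span end rotations at D and E under the given loads:
  at D: point load 55.5 at a = 1.8: Pab(L + b)/(6LEI) = 27.97/EI
  at E: point load 55.5 at a = 1.8: Pab(L + a)/(6LEI) = 31.97/EI
  at D: point load 120.25 at a = 1.12: Pab(L + b)/(6LEI) = 68.64/EI
  at E: point load 120.25 at a = 1.12: Pab(L + a)/(6LEI) = 57.95/EI
  θ_D0 = 96.62/EI,  θ_E0 = 89.92/EI
Flexibility coefficients: a unit moment at one end gives L/(3EI) there and L/(6EI) at the far end, so f₁₁ = f₂₂ = 1/EI and f₁₂ = f₂₁ = 0.5/EI.
Compatibility — zero rotation at each built-in end:
  1 M_D + 0.5 M_E = 96.62
  0.5 M_D + 1 M_E = 89.92
Solving the pair gives M_D = 68.87 kN·m and M_E = 55.49 kN·m (hogging).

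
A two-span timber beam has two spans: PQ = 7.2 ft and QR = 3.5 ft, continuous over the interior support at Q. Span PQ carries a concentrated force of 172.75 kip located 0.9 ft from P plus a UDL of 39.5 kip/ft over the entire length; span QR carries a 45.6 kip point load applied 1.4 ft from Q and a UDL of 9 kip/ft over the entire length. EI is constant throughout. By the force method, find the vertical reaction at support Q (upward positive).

Take M_Q as the redundant. Released structure: two simple spans PQ and QR with a hinge at Q.
End slopes at the hinge Q, treating each span as simply supported:
  span PQ: point load 172.75 at a = 0.9: Pab(L + a)/(6LEI) = 183.7/EI
  span PQ: UDL 39.5: wL³/(24EI) = 614.3/EI
  span QR: point load 45.6 at a = 1.4: Pab(L + b)/(6LEI) = 35.75/EI
  span QR: UDL 9: wL³/(24EI) = 16.08/EI
  relative rotation θ_0 = (798 + 51.83)/EI = 849.8/EI
A unit hogging moment at Q produces rotation L₁/(3EI) + L₂/(3EI) = 3.567/EI.
Compatibility: M_Q·(L₁+L₂)/(3EI) = θ_0, giving M_Q = 238.3 kip·ft (hogging).
Span PQ, ΣM about P with M_Q applied at Q: R_Q^{PQ}·7.2 = 1179 + 238.3, so R_Q^{PQ} = 196.9 kip and R_P = 457.1 − 196.9 = 260.3 kip.
Span QR, ΣM about R: R_Q^{QR}·3.5 = 150.9 + 238.3, so R_Q^{QR} = 111.2 kip and R_R = 77.1 − 111.2 = -34.08 kip.
R_Q = 196.9 + 111.2 = 308.1 kip.

R_Q = 308.1 kip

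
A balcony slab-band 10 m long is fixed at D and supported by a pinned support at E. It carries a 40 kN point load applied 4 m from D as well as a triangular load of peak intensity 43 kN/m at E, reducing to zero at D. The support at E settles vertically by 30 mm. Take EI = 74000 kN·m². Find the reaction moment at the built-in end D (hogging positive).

M_D = 394.2 kN·m

Take the reaction at E as the redundant and release it; the primary structure is a cantilever fixed at D.
Deflection at E on the released cantilever, summing each load's contribution:
  point load 40 at a = 4: Pa²(3L − a)/(6EI) = 2773/EI
  triangular load, peak 43 at the free end: 11w₀L⁴/(120EI) = 39417/EI
  δ_0 = 42190/EI
Tip deflection under a unit load at E: L³/(3EI) = 333.3/EI.
With EI = 74000 kN·m²: δ_0 = 0.57014 m and δ_{EE} = 0.004505 m/kN.
Compatibility — the beam at E must follow the support down by 0.03 m: δ_0 − R_E·δ_{EE} = 0.03, so R_E = (0.57014 − 0.03)/0.004505 = 119.9 kN.
Moment equilibrium about D: M_D = Σ(load moments about D) − R_E·L = 1593 − 119.9×10 = 394.2 kN·m.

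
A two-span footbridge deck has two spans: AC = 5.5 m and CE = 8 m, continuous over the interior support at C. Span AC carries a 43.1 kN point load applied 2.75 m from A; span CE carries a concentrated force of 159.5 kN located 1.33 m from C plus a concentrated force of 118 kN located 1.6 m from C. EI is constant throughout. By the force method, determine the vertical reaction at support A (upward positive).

R_A = -13.86 kN

Insert a hinge at C; M_C is the redundant, and each span becomes simply supported.
End slopes at the hinge C, treating each span as simply supported:
  span AC: point load 43.1 at a = 2.75: Pab(L + a)/(6LEI) = 81.49/EI
  span CE: point load 159.5 at a = 1.33: Pab(L + b)/(6LEI) = 432.4/EI
  span CE: point load 118 at a = 1.6: Pab(L + b)/(6LEI) = 362.5/EI
  relative rotation θ_0 = (81.49 + 794.9)/EI = 876.4/EI
A unit hogging moment at C produces rotation L₁/(3EI) + L₂/(3EI) = 4.5/EI.
Slope continuity at C: θ_0 = M_C·4.5/EI, so M_C = 876.4/4.5 = 194.8 kN·m (hogging).
Span AC, ΣM about A with M_C applied at C: R_C^{AC}·5.5 = 118.5 + 194.8, so R_C^{AC} = 56.96 kN and R_A = 43.1 − 56.96 = -13.86 kN.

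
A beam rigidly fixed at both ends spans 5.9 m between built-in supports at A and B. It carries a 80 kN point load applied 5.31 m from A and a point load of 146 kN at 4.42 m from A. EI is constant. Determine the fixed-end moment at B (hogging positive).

Release both end moments; the primary structure is a simply-supported span AB with redundants M_A and M_B.
End rotations of the released simple span under the applied load (×1/EI):
  at A: point load 80 at a = 5.31: Pab(L + b)/(6LEI) = 45.95/EI
  at B: point load 80 at a = 5.31: Pab(L + a)/(6LEI) = 79.37/EI
  at A: point load 146 at a = 4.42: Pab(L + b)/(6LEI) = 199.1/EI
  at B: point load 146 at a = 4.42: Pab(L + a)/(6LEI) = 278.4/EI
  θ_A0 = 245.1/EI,  θ_B0 = 357.8/EI
Flexibility coefficients: a unit moment at one end gives L/(3EI) there and L/(6EI) at the far end, so f₁₁ = f₂₂ = 1.967/EI and f₁₂ = f₂₁ = 0.9833/EI.
Compatibility — zero rotation at each built-in end:
  1.967 M_A + 0.9833 M_B = 245.1
  0.9833 M_A + 1.967 M_B = 357.8
Solving the pair gives M_A = 44.85 kN·m and M_B = 159.5 kN·m (hogging).

M_B = 159.5 kN·m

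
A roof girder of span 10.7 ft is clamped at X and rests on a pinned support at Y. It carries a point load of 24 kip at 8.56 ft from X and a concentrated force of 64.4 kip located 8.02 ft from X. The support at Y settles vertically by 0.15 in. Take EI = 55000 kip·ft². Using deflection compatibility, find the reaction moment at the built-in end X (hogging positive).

M_X = 123.5 kip·ft

Remove the prop at Y; the released (primary) structure is a cantilever built in at X.
Primary-structure tip deflection at Y by superposition:
  point load 24 at a = 8.56: Pa²(3L − a)/(6EI) = 6899/EI
  point load 64.4 at a = 8.02: Pa²(3L − a)/(6EI) = 16624/EI
  δ_0 = 23524/EI
Flexibility coefficient — unit upward force at Y: δ_{YY} = L³/(3EI) = 408.3/EI.
With EI = 55000 kip·ft²: δ_0 = 0.4277 ft and δ_{YY} = 0.007425 ft/kip.
Compatibility — the beam at Y must follow the support down by 0.0125 ft: δ_0 − R_Y·δ_{YY} = 0.0125, so R_Y = (0.4277 − 0.0125)/0.007425 = 55.92 kip.
Moment equilibrium about X: M_X = Σ(load moments about X) − R_Y·L = 721.9 − 55.92×10.7 = 123.5 kip·ft.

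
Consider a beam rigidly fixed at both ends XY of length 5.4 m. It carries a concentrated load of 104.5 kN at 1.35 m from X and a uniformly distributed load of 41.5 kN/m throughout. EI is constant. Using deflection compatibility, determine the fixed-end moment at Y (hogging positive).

Release both end moments; the primary structure is a simply-supported span XY with redundants M_X and M_Y.
Simple-span end rotations at X and Y under the given loads:
  at X: point load 104.5 at a = 1.35: Pab(L + b)/(6LEI) = 166.6/EI
  at Y: point load 104.5 at a = 1.35: Pab(L + a)/(6LEI) = 119/EI
  at X: UDL 41.5: wL³/(24EI) = 272.3/EI
  at Y: UDL 41.5: wL³/(24EI) = 272.3/EI
  θ_X0 = 438.9/EI,  θ_Y0 = 391.3/EI
Flexibility coefficients: a unit moment at one end gives L/(3EI) there and L/(6EI) at the far end, so f₁₁ = f₂₂ = 1.8/EI and f₁₂ = f₂₁ = 0.9/EI.
Compatibility — zero rotation at each built-in end:
  1.8 M_X + 0.9 M_Y = 438.9
  0.9 M_X + 1.8 M_Y = 391.3
Solving the pair gives M_X = 180.2 kN·m and M_Y = 127.3 kN·m (hogging).

M_Y = 127.3 kN·m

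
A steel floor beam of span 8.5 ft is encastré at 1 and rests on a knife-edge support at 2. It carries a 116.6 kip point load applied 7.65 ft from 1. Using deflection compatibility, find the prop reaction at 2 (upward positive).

Release the roller at 2. Primary structure: cantilever fixed at 1.
Downward deflection at the released point 2 due to the loads:
  point load 116.6 at a = 7.65: Pa²(3L − a)/(6EI) = 20301/EI
Tip deflection under a unit load at 2: L³/(3EI) = 204.7/EI.
The prop prevents deflection at 2: R_2 = δ_0/δ_{22} = 20301/204.7 = 99.17 kip.

R_2 = 99.17 kip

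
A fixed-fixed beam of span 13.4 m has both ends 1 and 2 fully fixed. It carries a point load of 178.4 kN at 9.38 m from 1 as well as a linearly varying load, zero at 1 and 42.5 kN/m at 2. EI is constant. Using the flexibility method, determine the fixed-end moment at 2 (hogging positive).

M_2 = 733 kN·m

Take the two fixed-end moments M_1, M_2 as redundants; the released structure is the simple span 12.
Simple-span end rotations at 1 and 2 under the given loads:
  at 1: point load 178.4 at a = 9.38: Pab(L + b)/(6LEI) = 1458/EI
  at 2: point load 178.4 at a = 9.38: Pab(L + a)/(6LEI) = 1906/EI
  at 1: triangular load, peak 42.5: 7w₀L³/(360EI) = 1988/EI
  at 2: triangular load, peak 42.5: w₀L³/(45EI) = 2272/EI
  θ_10 = 3446/EI,  θ_20 = 4178/EI
Flexibility coefficients: a unit moment at one end gives L/(3EI) there and L/(6EI) at the far end, so f₁₁ = f₂₂ = 4.467/EI and f₁₂ = f₂₁ = 2.233/EI.
Compatibility — zero rotation at each built-in end:
  4.467 M_1 + 2.233 M_2 = 3446
  2.233 M_1 + 4.467 M_2 = 4178
Solving the pair gives M_1 = 405 kN·m and M_2 = 733 kN·m (hogging).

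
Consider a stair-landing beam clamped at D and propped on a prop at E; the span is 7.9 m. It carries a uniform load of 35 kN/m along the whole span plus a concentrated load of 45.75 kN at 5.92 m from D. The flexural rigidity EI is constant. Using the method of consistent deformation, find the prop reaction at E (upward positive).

Release the roller at E. Primary structure: cantilever fixed at D.
Free-end deflection of the primary structure under the applied loading (downward +):
  UDL 35: wL⁴/(8EI) = 17041/EI
  point load 45.75 at a = 5.92: Pa²(3L − a)/(6EI) = 4751/EI
  δ_0 = 21792/EI
Tip deflection under a unit load at E: L³/(3EI) = 164.3/EI.
Compatibility at E: δ_0 − R_E·δ_{EE} = 0, so R_E = 21792/164.3 = 132.6 kN.

R_E = 132.6 kN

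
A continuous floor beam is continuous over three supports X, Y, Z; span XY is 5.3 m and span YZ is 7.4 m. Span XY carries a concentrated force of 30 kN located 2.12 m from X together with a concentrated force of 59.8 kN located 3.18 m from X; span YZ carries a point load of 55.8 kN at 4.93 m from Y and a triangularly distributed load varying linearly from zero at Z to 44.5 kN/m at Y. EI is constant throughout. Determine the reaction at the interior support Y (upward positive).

R_Y = 230.3 kN

Insert a hinge at Y; M_Y is the redundant, and each span becomes simply supported.
Discontinuity in slope at Y on the released structure — sum the simple-span end rotations:
  span XY: point load 30 at a = 2.12: Pab(L + a)/(6LEI) = 47.19/EI
  span XY: point load 59.8 at a = 3.18: Pab(L + a)/(6LEI) = 107.5/EI
  span YZ: point load 55.8 at a = 4.93: Pab(L + b)/(6LEI) = 151/EI
  span YZ: triangular load, peak 44.5: w₀L³/(45EI) = 400.7/EI
  relative rotation θ_0 = (154.7 + 551.8)/EI = 706.5/EI
A unit hogging moment at Y produces rotation L₁/(3EI) + L₂/(3EI) = 4.233/EI.
Slope continuity at Y: θ_0 = M_Y·4.233/EI, so M_Y = 706.5/4.233 = 166.9 kN·m (hogging).
Span XY, ΣM about X with M_Y applied at Y: R_Y^{XY}·5.3 = 253.8 + 166.9, so R_Y^{XY} = 79.37 kN and R_X = 89.8 − 79.37 = 10.43 kN.
Span YZ, ΣM about Z: R_Y^{YZ}·7.4 = 950.1 + 166.9, so R_Y^{YZ} = 150.9 kN and R_Z = 220.4 − 150.9 = 69.51 kN.
R_Y = 79.37 + 150.9 = 230.3 kN.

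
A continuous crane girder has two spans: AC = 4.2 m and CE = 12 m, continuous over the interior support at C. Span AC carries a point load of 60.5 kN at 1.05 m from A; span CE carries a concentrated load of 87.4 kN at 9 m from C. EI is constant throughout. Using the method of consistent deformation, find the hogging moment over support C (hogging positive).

M_C = 98.76 kN·m

Take M_C as the redundant. Released structure: two simple spans AC and CE with a hinge at C.
Rotations at C on the released spans (each span's end-slope, ×1/EI):
  span AC: point load 60.5 at a = 1.05: Pab(L + a)/(6LEI) = 41.69/EI
  span CE: point load 87.4 at a = 9: Pab(L + b)/(6LEI) = 491.6/EI
  relative rotation θ_0 = (41.69 + 491.6)/EI = 533.3/EI
A unit hogging moment at C produces rotation L₁/(3EI) + L₂/(3EI) = 5.4/EI.
Slope continuity at C: θ_0 = M_C·5.4/EI, so M_C = 533.3/5.4 = 98.76 kN·m (hogging).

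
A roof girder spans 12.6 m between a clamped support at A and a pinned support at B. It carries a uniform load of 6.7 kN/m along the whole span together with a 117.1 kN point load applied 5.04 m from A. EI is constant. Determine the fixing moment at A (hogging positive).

M_A = 416.2 kN·m

Remove the prop at B; the released (primary) structure is a cantilever built in at A.
Primary-structure tip deflection at B by superposition:
  UDL 6.7: wL⁴/(8EI) = 21109/EI
  point load 117.1 at a = 5.04: Pa²(3L − a)/(6EI) = 16241/EI
  δ_0 = 37350/EI
Flexibility coefficient — unit upward force at B: δ_{BB} = L³/(3EI) = 666.8/EI.
Compatibility at B: δ_0 − R_B·δ_{BB} = 0, so R_B = 37350/666.8 = 56.01 kN.
Moment equilibrium about A: M_A = Σ(load moments about A) − R_B·L = 1122 − 56.01×12.6 = 416.2 kN·m.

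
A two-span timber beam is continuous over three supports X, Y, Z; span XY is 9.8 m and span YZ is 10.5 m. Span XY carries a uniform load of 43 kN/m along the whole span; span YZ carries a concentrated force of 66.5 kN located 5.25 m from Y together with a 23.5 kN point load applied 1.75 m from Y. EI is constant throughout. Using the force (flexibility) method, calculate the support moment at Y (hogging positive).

M_Y = 333.2 kN·m

Insert a hinge at Y; M_Y is the redundant, and each span becomes simply supported.
End slopes at the hinge Y, treating each span as simply supported:
  span XY: UDL 43: wL³/(24EI) = 1686/EI
  span YZ: point load 66.5 at a = 5.25: Pab(L + b)/(6LEI) = 458.2/EI
  span YZ: point load 23.5 at a = 1.75: Pab(L + b)/(6LEI) = 110/EI
  relative rotation θ_0 = (1686 + 568.2)/EI = 2254/EI
A unit hogging moment at Y produces rotation L₁/(3EI) + L₂/(3EI) = 6.767/EI.
Compatibility: M_Y·(L₁+L₂)/(3EI) = θ_0, giving M_Y = 333.2 kN·m (hogging).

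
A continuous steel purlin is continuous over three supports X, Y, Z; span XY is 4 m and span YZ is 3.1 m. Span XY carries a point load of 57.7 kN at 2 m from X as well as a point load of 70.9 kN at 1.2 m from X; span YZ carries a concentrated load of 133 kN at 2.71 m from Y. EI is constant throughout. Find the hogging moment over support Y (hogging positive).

Take M_Y as the redundant. Released structure: two simple spans XY and YZ with a hinge at Y.
Rotations at Y on the released spans (each span's end-slope, ×1/EI):
  span XY: point load 57.7 at a = 2: Pab(L + a)/(6LEI) = 57.7/EI
  span XY: point load 70.9 at a = 1.2: Pab(L + a)/(6LEI) = 51.62/EI
  span YZ: point load 133 at a = 2.71: Pab(L + b)/(6LEI) = 26.38/EI
  relative rotation θ_0 = (109.3 + 26.38)/EI = 135.7/EI
A unit hogging moment at Y produces rotation L₁/(3EI) + L₂/(3EI) = 2.367/EI.
Compatibility: M_Y·(L₁+L₂)/(3EI) = θ_0, giving M_Y = 57.33 kN·m (hogging).

M_Y = 57.33 kN·m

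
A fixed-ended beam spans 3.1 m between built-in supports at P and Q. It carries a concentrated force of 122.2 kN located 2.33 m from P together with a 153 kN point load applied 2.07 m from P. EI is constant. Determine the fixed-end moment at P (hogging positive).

Release both end moments; the primary structure is a simply-supported span PQ with redundants M_P and M_Q.
On the primary (simply-supported) span, the end slopes from the loading are:
  at P: point load 122.2 at a = 2.33: Pab(L + b)/(6LEI) = 45.62/EI
  at Q: point load 122.2 at a = 2.33: Pab(L + a)/(6LEI) = 64/EI
  at P: point load 153 at a = 2.07: Pab(L + b)/(6LEI) = 72.43/EI
  at Q: point load 153 at a = 2.07: Pab(L + a)/(6LEI) = 90.67/EI
  θ_P0 = 118/EI,  θ_Q0 = 154.7/EI
Flexibility coefficients: a unit moment at one end gives L/(3EI) there and L/(6EI) at the far end, so f₁₁ = f₂₂ = 1.033/EI and f₁₂ = f₂₁ = 0.5167/EI.
Compatibility — zero rotation at each built-in end:
  1.033 M_P + 0.5167 M_Q = 118
  0.5167 M_P + 1.033 M_Q = 154.7
Solving the pair gives M_P = 52.53 kN·m and M_Q = 123.4 kN·m (hogging).

M_P = 52.53 kN·m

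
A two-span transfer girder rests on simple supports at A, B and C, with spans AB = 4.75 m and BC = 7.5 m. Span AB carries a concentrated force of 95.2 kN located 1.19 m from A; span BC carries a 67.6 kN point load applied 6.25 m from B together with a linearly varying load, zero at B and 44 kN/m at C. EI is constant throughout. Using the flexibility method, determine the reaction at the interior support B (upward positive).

R_B = 136.2 kN

Release continuity at B by inserting a hinge; the redundant is the internal moment M_B. The primary structure is two simply-supported spans AB and BC.
Discontinuity in slope at B on the released structure — sum the simple-span end rotations:
  span AB: point load 95.2 at a = 1.19: Pab(L + a)/(6LEI) = 84.06/EI
  span BC: point load 67.6 at a = 6.25: Pab(L + b)/(6LEI) = 102.7/EI
  span BC: triangular load, peak 44: 7w₀L³/(360EI) = 360.9/EI
  relative rotation θ_0 = (84.06 + 463.6)/EI = 547.7/EI
A unit hogging moment at B produces rotation L₁/(3EI) + L₂/(3EI) = 4.083/EI.
Slope continuity at B: θ_0 = M_B·4.083/EI, so M_B = 547.7/4.083 = 134.1 kN·m (hogging).
Span AB, ΣM about A with M_B applied at B: R_B^{AB}·4.75 = 113.3 + 134.1, so R_B^{AB} = 52.09 kN and R_A = 95.2 − 52.09 = 43.11 kN.
Span BC, ΣM about C: R_B^{BC}·7.5 = 497 + 134.1, so R_B^{BC} = 84.15 kN and R_C = 232.6 − 84.15 = 148.4 kN.
R_B = 52.09 + 84.15 = 136.2 kN.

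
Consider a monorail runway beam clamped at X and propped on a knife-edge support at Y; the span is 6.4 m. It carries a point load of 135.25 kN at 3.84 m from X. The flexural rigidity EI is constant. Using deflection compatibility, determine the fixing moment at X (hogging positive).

Take the reaction at Y as the redundant and release it; the primary structure is a cantilever fixed at X.
Primary-structure tip deflection at Y by superposition:
  point load 135.25 at a = 3.84: Pa²(3L − a)/(6EI) = 5106/EI
Tip deflection under a unit load at Y: L³/(3EI) = 87.38/EI.
Compatibility at Y: δ_0 − R_Y·δ_{YY} = 0, so R_Y = 5106/87.38 = 58.43 kN.
Moment equilibrium about X: M_X = Σ(load moments about X) − R_Y·L = 519.4 − 58.43×6.4 = 145.4 kN·m.

M_X = 145.4 kN·m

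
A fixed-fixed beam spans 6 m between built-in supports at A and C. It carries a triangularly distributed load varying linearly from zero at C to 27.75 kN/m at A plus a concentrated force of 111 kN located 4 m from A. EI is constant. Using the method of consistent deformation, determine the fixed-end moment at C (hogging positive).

Release both end moments; the primary structure is a simply-supported span AC with redundants M_A and M_C.
Simple-span end rotations at A and C under the given loads:
  at A: triangular load, peak 27.75: w₀L³/(45EI) = 133.2/EI
  at C: triangular load, peak 27.75: 7w₀L³/(360EI) = 116.5/EI
  at A: point load 111 at a = 4: Pab(L + b)/(6LEI) = 197.3/EI
  at C: point load 111 at a = 4: Pab(L + a)/(6LEI) = 246.7/EI
  θ_A0 = 330.5/EI,  θ_C0 = 363.2/EI
Flexibility coefficients: a unit moment at one end gives L/(3EI) there and L/(6EI) at the far end, so f₁₁ = f₂₂ = 2/EI and f₁₂ = f₂₁ = 1/EI.
Compatibility — zero rotation at each built-in end:
  2 M_A + 1 M_C = 330.5
  1 M_A + 2 M_C = 363.2
Solving the pair gives M_A = 99.28 kN·m and M_C = 132 kN·m (hogging).

M_C = 132 kN·m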